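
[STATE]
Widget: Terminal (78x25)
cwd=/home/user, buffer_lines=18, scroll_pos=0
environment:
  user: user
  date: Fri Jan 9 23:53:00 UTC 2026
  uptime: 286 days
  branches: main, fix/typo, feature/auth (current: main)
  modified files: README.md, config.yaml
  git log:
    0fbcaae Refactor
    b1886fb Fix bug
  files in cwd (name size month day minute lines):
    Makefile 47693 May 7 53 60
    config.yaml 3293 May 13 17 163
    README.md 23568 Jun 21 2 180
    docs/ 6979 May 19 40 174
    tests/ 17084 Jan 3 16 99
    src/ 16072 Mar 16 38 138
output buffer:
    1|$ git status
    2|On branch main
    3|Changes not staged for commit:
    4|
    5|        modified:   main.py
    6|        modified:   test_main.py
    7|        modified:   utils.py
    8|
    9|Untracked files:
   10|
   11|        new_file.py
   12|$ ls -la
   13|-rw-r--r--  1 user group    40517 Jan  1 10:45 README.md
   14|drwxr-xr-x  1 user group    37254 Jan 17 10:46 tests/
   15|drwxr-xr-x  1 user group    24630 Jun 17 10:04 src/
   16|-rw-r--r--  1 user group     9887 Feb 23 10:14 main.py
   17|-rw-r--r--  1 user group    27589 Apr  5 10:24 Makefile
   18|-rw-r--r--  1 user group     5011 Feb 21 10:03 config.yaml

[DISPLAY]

$ git status                                                                  
On branch main                                                                
Changes not staged for commit:                                                
                                                                              
        modified:   main.py                                                   
        modified:   test_main.py                                              
        modified:   utils.py                                                  
                                                                              
Untracked files:                                                              
                                                                              
        new_file.py                                                           
$ ls -la                                                                      
-rw-r--r--  1 user group    40517 Jan  1 10:45 README.md                      
drwxr-xr-x  1 user group    37254 Jan 17 10:46 tests/                         
drwxr-xr-x  1 user group    24630 Jun 17 10:04 src/                           
-rw-r--r--  1 user group     9887 Feb 23 10:14 main.py                        
-rw-r--r--  1 user group    27589 Apr  5 10:24 Makefile                       
-rw-r--r--  1 user group     5011 Feb 21 10:03 config.yaml                    
$ █                                                                           
                                                                              
                                                                              
                                                                              
                                                                              
                                                                              
                                                                              


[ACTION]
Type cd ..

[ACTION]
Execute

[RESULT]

$ git status                                                                  
On branch main                                                                
Changes not staged for commit:                                                
                                                                              
        modified:   main.py                                                   
        modified:   test_main.py                                              
        modified:   utils.py                                                  
                                                                              
Untracked files:                                                              
                                                                              
        new_file.py                                                           
$ ls -la                                                                      
-rw-r--r--  1 user group    40517 Jan  1 10:45 README.md                      
drwxr-xr-x  1 user group    37254 Jan 17 10:46 tests/                         
drwxr-xr-x  1 user group    24630 Jun 17 10:04 src/                           
-rw-r--r--  1 user group     9887 Feb 23 10:14 main.py                        
-rw-r--r--  1 user group    27589 Apr  5 10:24 Makefile                       
-rw-r--r--  1 user group     5011 Feb 21 10:03 config.yaml                    
$ cd ..                                                                       
                                                                              
$ █                                                                           
                                                                              
                                                                              
                                                                              
                                                                              


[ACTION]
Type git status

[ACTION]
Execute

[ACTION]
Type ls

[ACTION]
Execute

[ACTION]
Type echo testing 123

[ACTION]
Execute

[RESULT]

        modified:   utils.py                                                  
                                                                              
Untracked files:                                                              
                                                                              
        new_file.py                                                           
$ ls -la                                                                      
-rw-r--r--  1 user group    40517 Jan  1 10:45 README.md                      
drwxr-xr-x  1 user group    37254 Jan 17 10:46 tests/                         
drwxr-xr-x  1 user group    24630 Jun 17 10:04 src/                           
-rw-r--r--  1 user group     9887 Feb 23 10:14 main.py                        
-rw-r--r--  1 user group    27589 Apr  5 10:24 Makefile                       
-rw-r--r--  1 user group     5011 Feb 21 10:03 config.yaml                    
$ cd ..                                                                       
                                                                              
$ git status                                                                  
On branch main                                                                
Changes not staged for commit:                                                
                                                                              
        modified:   README.md                                                 
        modified:   config.yaml                                               
$ ls                                                                          
Makefile  config.yaml  README.md  docs/  tests/  src/                         
$ echo testing 123                                                            
testing 123                                                                   
$ █                                                                           


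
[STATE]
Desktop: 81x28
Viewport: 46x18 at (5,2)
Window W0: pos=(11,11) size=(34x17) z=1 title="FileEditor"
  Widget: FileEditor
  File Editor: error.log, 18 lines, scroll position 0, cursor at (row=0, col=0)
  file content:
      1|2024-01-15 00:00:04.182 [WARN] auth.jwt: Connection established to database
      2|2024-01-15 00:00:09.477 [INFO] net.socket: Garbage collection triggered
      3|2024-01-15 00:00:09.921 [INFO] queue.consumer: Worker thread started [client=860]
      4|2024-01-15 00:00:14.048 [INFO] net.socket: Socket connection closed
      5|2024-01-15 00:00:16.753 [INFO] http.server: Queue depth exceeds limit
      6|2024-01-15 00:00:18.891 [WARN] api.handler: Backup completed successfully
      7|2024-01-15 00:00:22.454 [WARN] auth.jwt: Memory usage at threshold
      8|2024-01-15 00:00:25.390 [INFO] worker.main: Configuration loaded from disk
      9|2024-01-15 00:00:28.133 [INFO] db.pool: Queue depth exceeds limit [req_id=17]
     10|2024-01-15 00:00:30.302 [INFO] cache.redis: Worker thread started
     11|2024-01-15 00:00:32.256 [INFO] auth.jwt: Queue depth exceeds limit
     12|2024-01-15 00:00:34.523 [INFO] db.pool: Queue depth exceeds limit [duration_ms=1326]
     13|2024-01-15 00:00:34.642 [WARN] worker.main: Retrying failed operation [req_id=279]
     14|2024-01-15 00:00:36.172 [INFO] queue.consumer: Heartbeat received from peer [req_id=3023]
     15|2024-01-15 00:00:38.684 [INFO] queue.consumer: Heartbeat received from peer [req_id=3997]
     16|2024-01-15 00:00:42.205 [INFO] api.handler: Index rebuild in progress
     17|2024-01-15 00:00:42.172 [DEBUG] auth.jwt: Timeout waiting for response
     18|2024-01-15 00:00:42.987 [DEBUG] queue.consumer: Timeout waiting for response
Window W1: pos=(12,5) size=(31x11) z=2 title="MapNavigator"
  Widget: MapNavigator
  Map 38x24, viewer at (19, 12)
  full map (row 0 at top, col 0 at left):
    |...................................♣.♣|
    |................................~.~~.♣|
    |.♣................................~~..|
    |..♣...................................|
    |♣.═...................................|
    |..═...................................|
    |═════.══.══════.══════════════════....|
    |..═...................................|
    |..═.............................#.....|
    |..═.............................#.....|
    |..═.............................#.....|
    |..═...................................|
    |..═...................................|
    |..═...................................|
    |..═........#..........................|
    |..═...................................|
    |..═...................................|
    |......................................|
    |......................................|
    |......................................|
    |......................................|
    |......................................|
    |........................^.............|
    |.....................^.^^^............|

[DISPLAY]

                                              
                                              
                                              
       ┏━━━━━━━━━━━━━━━━━━━━━━━━━━━━━┓        
       ┃ MapNavigator                ┃        
       ┠─────────────────────────────┨        
       ┃...........................#.┃        
       ┃...........................#.┃        
       ┃.............................┃        
      ┏┃..............@..............┃━┓      
      ┃┃.............................┃ ┃      
      ┠┃......#......................┃─┨      
      ┃┃.............................┃▲┃      
      ┃┗━━━━━━━━━━━━━━━━━━━━━━━━━━━━━┛█┃      
      ┃2024-01-15 00:00:09.921 [INFO] ░┃      
      ┃2024-01-15 00:00:14.048 [INFO] ░┃      
      ┃2024-01-15 00:00:16.753 [INFO] ░┃      
      ┃2024-01-15 00:00:18.891 [WARN] ░┃      


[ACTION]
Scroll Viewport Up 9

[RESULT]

                                              
                                              
                                              
                                              
                                              
       ┏━━━━━━━━━━━━━━━━━━━━━━━━━━━━━┓        
       ┃ MapNavigator                ┃        
       ┠─────────────────────────────┨        
       ┃...........................#.┃        
       ┃...........................#.┃        
       ┃.............................┃        
      ┏┃..............@..............┃━┓      
      ┃┃.............................┃ ┃      
      ┠┃......#......................┃─┨      
      ┃┃.............................┃▲┃      
      ┃┗━━━━━━━━━━━━━━━━━━━━━━━━━━━━━┛█┃      
      ┃2024-01-15 00:00:09.921 [INFO] ░┃      
      ┃2024-01-15 00:00:14.048 [INFO] ░┃      


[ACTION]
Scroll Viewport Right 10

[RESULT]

                                              
                                              
                                              
                                              
                                              
━━━━━━━━━━━━━━━━━━━━━━━━━━━┓                  
apNavigator                ┃                  
───────────────────────────┨                  
.........................#.┃                  
.........................#.┃                  
...........................┃                  
............@..............┃━┓                
...........................┃ ┃                
....#......................┃─┨                
...........................┃▲┃                
━━━━━━━━━━━━━━━━━━━━━━━━━━━┛█┃                
4-01-15 00:00:09.921 [INFO] ░┃                
4-01-15 00:00:14.048 [INFO] ░┃                


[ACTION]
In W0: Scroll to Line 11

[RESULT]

                                              
                                              
                                              
                                              
                                              
━━━━━━━━━━━━━━━━━━━━━━━━━━━┓                  
apNavigator                ┃                  
───────────────────────────┨                  
.........................#.┃                  
.........................#.┃                  
...........................┃                  
............@..............┃━┓                
...........................┃ ┃                
....#......................┃─┨                
...........................┃▲┃                
━━━━━━━━━━━━━━━━━━━━━━━━━━━┛░┃                
4-01-15 00:00:25.390 [INFO] ░┃                
4-01-15 00:00:28.133 [INFO] ░┃                


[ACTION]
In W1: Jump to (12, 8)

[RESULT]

                                              
                                              
                                              
                                              
                                              
━━━━━━━━━━━━━━━━━━━━━━━━━━━┓                  
apNavigator                ┃                  
───────────────────────────┨                  
..═........................┃                  
═════.══.══════.═══════════┃                  
..═........................┃                  
..═.........@..............┃━┓                
..═........................┃ ┃                
..═........................┃─┨                
..═........................┃▲┃                
━━━━━━━━━━━━━━━━━━━━━━━━━━━┛░┃                
4-01-15 00:00:25.390 [INFO] ░┃                
4-01-15 00:00:28.133 [INFO] ░┃                


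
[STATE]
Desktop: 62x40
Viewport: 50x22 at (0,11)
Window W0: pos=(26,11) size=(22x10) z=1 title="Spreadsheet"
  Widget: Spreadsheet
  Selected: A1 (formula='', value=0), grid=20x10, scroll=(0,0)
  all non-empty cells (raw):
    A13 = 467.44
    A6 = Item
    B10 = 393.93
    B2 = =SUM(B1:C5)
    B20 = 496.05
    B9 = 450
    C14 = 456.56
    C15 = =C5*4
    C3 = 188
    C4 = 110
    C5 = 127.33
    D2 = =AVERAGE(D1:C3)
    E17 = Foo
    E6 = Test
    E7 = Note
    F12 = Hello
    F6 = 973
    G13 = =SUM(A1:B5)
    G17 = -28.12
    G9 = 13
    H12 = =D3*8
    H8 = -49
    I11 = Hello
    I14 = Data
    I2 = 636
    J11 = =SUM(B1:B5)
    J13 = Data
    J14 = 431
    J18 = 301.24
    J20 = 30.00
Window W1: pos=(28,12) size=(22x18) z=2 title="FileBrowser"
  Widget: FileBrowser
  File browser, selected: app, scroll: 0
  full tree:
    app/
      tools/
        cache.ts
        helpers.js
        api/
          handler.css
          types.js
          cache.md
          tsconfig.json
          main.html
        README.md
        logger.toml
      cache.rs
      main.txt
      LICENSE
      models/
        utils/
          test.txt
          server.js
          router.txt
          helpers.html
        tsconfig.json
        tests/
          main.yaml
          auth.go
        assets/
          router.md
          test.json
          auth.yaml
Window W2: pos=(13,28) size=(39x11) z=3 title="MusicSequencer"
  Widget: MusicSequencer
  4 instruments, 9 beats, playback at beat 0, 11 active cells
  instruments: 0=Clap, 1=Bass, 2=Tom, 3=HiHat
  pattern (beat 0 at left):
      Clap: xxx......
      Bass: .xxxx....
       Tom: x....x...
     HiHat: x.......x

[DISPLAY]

                          ┏━━━━━━━━━━━━━━━━━━━━┓  
                          ┃ ┏━━━━━━━━━━━━━━━━━━━━┓
                          ┠─┃ FileBrowser        ┃
                          ┃A┠────────────────────┨
                          ┃ ┃> [-] app/          ┃
                          ┃-┃    [+] tools/      ┃
                          ┃ ┃    cache.rs        ┃
                          ┃ ┃    main.txt        ┃
                          ┃ ┃    LICENSE         ┃
                          ┗━┃    [+] models/     ┃
                            ┃                    ┃
                            ┃                    ┃
                            ┃                    ┃
                            ┃                    ┃
                            ┃                    ┃
                            ┃                    ┃
                            ┃                    ┃
             ┏━━━━━━━━━━━━━━━━━━━━━━━━━━━━━━━━━━━━
             ┃ MusicSequencer                     
             ┠────────────────────────────────────
             ┃      ▼12345678                     
             ┃  Clap███······                     


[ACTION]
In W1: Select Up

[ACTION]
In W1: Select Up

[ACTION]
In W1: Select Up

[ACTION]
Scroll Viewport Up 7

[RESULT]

                                                  
                                                  
                                                  
                                                  
                                                  
                                                  
                                                  
                          ┏━━━━━━━━━━━━━━━━━━━━┓  
                          ┃ ┏━━━━━━━━━━━━━━━━━━━━┓
                          ┠─┃ FileBrowser        ┃
                          ┃A┠────────────────────┨
                          ┃ ┃> [-] app/          ┃
                          ┃-┃    [+] tools/      ┃
                          ┃ ┃    cache.rs        ┃
                          ┃ ┃    main.txt        ┃
                          ┃ ┃    LICENSE         ┃
                          ┗━┃    [+] models/     ┃
                            ┃                    ┃
                            ┃                    ┃
                            ┃                    ┃
                            ┃                    ┃
                            ┃                    ┃


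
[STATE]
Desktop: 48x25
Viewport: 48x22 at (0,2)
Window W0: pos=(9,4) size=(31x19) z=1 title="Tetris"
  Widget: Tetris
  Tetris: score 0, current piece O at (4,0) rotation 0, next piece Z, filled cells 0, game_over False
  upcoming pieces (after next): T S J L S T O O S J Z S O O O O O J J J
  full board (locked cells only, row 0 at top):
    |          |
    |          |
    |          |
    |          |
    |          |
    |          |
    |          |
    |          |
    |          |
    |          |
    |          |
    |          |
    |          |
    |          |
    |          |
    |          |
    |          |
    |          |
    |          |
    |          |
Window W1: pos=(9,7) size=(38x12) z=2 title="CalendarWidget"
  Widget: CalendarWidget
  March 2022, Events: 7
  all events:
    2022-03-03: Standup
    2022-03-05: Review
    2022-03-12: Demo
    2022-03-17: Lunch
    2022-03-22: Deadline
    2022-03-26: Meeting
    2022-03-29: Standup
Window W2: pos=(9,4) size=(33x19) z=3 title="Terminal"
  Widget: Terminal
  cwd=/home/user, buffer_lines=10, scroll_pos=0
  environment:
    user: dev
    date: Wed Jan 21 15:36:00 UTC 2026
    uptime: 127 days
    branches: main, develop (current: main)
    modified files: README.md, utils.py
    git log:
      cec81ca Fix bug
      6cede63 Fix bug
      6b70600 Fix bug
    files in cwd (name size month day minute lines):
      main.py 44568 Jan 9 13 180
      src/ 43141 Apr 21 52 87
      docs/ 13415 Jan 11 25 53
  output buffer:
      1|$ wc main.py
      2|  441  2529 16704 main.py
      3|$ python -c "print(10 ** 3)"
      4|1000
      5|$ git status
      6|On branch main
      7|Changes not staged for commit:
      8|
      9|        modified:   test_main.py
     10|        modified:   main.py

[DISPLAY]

                                                
                                                
         ┏━━━━━━━━━━━━━━━━━━━━━━━━━━━━━━━┓      
         ┃ Terminal                      ┃      
         ┠───────────────────────────────┨      
         ┃$ wc main.py                   ┃━━━━┓ 
         ┃  441  2529 16704 main.py      ┃    ┃ 
         ┃$ python -c "print(10 ** 3)"   ┃────┨ 
         ┃1000                           ┃    ┃ 
         ┃$ git status                   ┃    ┃ 
         ┃On branch main                 ┃    ┃ 
         ┃Changes not staged for commit: ┃    ┃ 
         ┃                               ┃    ┃ 
         ┃        modified:   test_main.p┃    ┃ 
         ┃        modified:   main.py    ┃    ┃ 
         ┃$ █                            ┃    ┃ 
         ┃                               ┃━━━━┛ 
         ┃                               ┃      
         ┃                               ┃      
         ┃                               ┃      
         ┗━━━━━━━━━━━━━━━━━━━━━━━━━━━━━━━┛      
                                                


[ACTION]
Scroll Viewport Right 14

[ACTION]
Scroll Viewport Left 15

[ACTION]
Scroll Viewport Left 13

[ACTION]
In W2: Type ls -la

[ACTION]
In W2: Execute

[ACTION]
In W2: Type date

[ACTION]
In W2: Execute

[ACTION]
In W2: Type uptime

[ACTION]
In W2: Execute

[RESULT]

                                                
                                                
         ┏━━━━━━━━━━━━━━━━━━━━━━━━━━━━━━━┓      
         ┃ Terminal                      ┃      
         ┠───────────────────────────────┨      
         ┃$ git status                   ┃━━━━┓ 
         ┃On branch main                 ┃    ┃ 
         ┃Changes not staged for commit: ┃────┨ 
         ┃                               ┃    ┃ 
         ┃        modified:   test_main.p┃    ┃ 
         ┃        modified:   main.py    ┃    ┃ 
         ┃$ ls -la                       ┃    ┃ 
         ┃-rw-r--r--  1 dev group    4456┃    ┃ 
         ┃drwxr-xr-x  1 dev group    4314┃    ┃ 
         ┃drwxr-xr-x  1 dev group    1341┃    ┃ 
         ┃$ date                         ┃    ┃ 
         ┃Wed Jan 21 15:36:00 UTC 2026   ┃━━━━┛ 
         ┃$ uptime                       ┃      
         ┃ 10:00  up 127 days            ┃      
         ┃$ █                            ┃      
         ┗━━━━━━━━━━━━━━━━━━━━━━━━━━━━━━━┛      
                                                


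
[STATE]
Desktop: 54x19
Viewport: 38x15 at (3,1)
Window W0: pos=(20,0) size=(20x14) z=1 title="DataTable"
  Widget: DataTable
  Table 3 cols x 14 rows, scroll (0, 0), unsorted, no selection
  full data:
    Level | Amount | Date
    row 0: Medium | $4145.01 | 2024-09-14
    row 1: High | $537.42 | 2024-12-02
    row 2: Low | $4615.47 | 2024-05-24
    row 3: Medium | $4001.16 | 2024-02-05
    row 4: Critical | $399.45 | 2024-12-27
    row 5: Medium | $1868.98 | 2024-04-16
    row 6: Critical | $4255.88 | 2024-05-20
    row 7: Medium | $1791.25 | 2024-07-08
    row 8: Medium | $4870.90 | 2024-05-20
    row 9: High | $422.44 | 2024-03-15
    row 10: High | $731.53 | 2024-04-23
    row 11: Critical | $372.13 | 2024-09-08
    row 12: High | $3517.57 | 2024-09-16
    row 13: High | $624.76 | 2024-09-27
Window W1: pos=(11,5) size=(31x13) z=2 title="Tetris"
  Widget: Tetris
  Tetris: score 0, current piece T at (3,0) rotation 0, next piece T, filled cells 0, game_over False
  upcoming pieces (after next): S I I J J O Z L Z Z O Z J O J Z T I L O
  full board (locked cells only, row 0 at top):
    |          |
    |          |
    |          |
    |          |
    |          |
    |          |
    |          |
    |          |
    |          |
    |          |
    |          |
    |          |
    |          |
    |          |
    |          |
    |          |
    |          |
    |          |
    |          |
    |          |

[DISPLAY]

                 ┃ DataTable        ┃ 
                 ┠──────────────────┨ 
                 ┃Level   │Amount  │┃ 
                 ┃────────┼────────┼┃ 
        ┏━━━━━━━━━━━━━━━━━━━━━━━━━━━━━
        ┃ Tetris                      
        ┠─────────────────────────────
        ┃          │Next:             
        ┃          │ ▒                
        ┃          │▒▒▒               
        ┃          │                  
        ┃          │                  
        ┃          │                  
        ┃          │Score:            
        ┃          │0                 


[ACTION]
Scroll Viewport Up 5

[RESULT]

                 ┏━━━━━━━━━━━━━━━━━━┓ 
                 ┃ DataTable        ┃ 
                 ┠──────────────────┨ 
                 ┃Level   │Amount  │┃ 
                 ┃────────┼────────┼┃ 
        ┏━━━━━━━━━━━━━━━━━━━━━━━━━━━━━
        ┃ Tetris                      
        ┠─────────────────────────────
        ┃          │Next:             
        ┃          │ ▒                
        ┃          │▒▒▒               
        ┃          │                  
        ┃          │                  
        ┃          │                  
        ┃          │Score:            


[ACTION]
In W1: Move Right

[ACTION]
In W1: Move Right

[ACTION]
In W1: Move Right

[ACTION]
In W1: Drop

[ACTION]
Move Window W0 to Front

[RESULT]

                 ┏━━━━━━━━━━━━━━━━━━┓ 
                 ┃ DataTable        ┃ 
                 ┠──────────────────┨ 
                 ┃Level   │Amount  │┃ 
                 ┃────────┼────────┼┃ 
        ┏━━━━━━━━┃Medium  │$4145.01│┃━
        ┃ Tetris ┃High    │$537.42 │┃ 
        ┠────────┃Low     │$4615.47│┃─
        ┃        ┃Medium  │$4001.16│┃ 
        ┃        ┃Critical│$399.45 │┃ 
        ┃        ┃Medium  │$1868.98│┃ 
        ┃        ┃Critical│$4255.88│┃ 
        ┃        ┃Medium  │$1791.25│┃ 
        ┃        ┗━━━━━━━━━━━━━━━━━━┛ 
        ┃          │Score:            


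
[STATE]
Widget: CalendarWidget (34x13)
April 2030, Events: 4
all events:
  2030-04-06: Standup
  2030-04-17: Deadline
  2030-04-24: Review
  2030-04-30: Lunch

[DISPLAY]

            April 2030            
Mo Tu We Th Fr Sa Su              
 1  2  3  4  5  6*  7             
 8  9 10 11 12 13 14              
15 16 17* 18 19 20 21             
22 23 24* 25 26 27 28             
29 30*                            
                                  
                                  
                                  
                                  
                                  
                                  


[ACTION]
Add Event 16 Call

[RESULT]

            April 2030            
Mo Tu We Th Fr Sa Su              
 1  2  3  4  5  6*  7             
 8  9 10 11 12 13 14              
15 16* 17* 18 19 20 21            
22 23 24* 25 26 27 28             
29 30*                            
                                  
                                  
                                  
                                  
                                  
                                  


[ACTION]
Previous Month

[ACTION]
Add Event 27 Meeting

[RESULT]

            March 2030            
Mo Tu We Th Fr Sa Su              
             1  2  3              
 4  5  6  7  8  9 10              
11 12 13 14 15 16 17              
18 19 20 21 22 23 24              
25 26 27* 28 29 30 31             
                                  
                                  
                                  
                                  
                                  
                                  


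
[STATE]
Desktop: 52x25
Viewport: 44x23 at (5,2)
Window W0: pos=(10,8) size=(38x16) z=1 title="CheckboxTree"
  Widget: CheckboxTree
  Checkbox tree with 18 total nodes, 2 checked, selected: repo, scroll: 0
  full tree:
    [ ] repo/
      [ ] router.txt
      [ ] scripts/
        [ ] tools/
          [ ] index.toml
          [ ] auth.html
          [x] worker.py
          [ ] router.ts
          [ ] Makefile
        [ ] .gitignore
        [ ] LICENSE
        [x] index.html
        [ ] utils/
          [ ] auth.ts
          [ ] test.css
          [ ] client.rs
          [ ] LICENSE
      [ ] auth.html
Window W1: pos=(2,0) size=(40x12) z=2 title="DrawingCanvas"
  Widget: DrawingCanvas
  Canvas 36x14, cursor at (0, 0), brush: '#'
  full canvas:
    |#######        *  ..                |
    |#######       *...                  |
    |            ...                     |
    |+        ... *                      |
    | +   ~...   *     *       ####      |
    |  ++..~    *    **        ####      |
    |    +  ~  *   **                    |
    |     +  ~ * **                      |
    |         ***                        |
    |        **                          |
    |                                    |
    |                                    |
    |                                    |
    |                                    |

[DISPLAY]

────────────────────────────────────┨       
#####        *  ..                  ┃       
#####       *...                    ┃       
          ...                       ┃       
       ... *                        ┃       
   ~...   *     *       ####        ┃       
++..~    *    **        ####        ┃━━━━━┓ 
  +  ~  *   **                      ┃     ┃ 
   +  ~ * **                        ┃─────┨ 
━━━━━━━━━━━━━━━━━━━━━━━━━━━━━━━━━━━━┛     ┃ 
     ┃   [ ] router.txt                   ┃ 
     ┃   [-] scripts/                     ┃ 
     ┃     [-] tools/                     ┃ 
     ┃       [ ] index.toml               ┃ 
     ┃       [ ] auth.html                ┃ 
     ┃       [x] worker.py                ┃ 
     ┃       [ ] router.ts                ┃ 
     ┃       [ ] Makefile                 ┃ 
     ┃     [ ] .gitignore                 ┃ 
     ┃     [ ] LICENSE                    ┃ 
     ┃     [x] index.html                 ┃ 
     ┗━━━━━━━━━━━━━━━━━━━━━━━━━━━━━━━━━━━━┛ 
                                            


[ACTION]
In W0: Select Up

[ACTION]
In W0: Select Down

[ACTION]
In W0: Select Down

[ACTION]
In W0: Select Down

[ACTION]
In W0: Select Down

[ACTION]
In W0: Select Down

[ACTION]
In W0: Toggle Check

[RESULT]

────────────────────────────────────┨       
#####        *  ..                  ┃       
#####       *...                    ┃       
          ...                       ┃       
       ... *                        ┃       
   ~...   *     *       ####        ┃       
++..~    *    **        ####        ┃━━━━━┓ 
  +  ~  *   **                      ┃     ┃ 
   +  ~ * **                        ┃─────┨ 
━━━━━━━━━━━━━━━━━━━━━━━━━━━━━━━━━━━━┛     ┃ 
     ┃   [ ] router.txt                   ┃ 
     ┃   [-] scripts/                     ┃ 
     ┃     [-] tools/                     ┃ 
     ┃       [ ] index.toml               ┃ 
     ┃>      [x] auth.html                ┃ 
     ┃       [x] worker.py                ┃ 
     ┃       [ ] router.ts                ┃ 
     ┃       [ ] Makefile                 ┃ 
     ┃     [ ] .gitignore                 ┃ 
     ┃     [ ] LICENSE                    ┃ 
     ┃     [x] index.html                 ┃ 
     ┗━━━━━━━━━━━━━━━━━━━━━━━━━━━━━━━━━━━━┛ 
                                            


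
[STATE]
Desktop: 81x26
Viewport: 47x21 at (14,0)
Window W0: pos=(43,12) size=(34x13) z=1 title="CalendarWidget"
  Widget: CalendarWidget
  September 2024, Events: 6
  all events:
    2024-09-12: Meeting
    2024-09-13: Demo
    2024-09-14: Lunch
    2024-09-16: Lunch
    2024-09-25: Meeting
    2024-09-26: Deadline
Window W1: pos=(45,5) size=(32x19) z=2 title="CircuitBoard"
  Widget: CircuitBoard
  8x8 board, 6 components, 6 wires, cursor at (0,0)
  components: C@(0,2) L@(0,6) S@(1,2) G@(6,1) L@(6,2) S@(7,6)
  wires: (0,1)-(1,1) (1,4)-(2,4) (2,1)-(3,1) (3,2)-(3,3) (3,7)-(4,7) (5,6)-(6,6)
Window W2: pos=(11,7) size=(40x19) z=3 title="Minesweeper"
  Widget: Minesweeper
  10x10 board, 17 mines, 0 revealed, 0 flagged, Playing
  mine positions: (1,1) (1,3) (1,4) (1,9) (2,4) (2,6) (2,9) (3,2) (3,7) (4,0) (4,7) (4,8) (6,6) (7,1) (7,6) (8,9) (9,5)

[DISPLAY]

                                               
                                               
                                               
                                               
                                               
                               ┏━━━━━━━━━━━━━━━
                               ┃ CircuitBoard  
━━━━━━━━━━━━━━━━━━━━━━━━━━━━━━━━━━━━┓──────────
inesweeper                          ┃1 2 3 4 5 
────────────────────────────────────┨]  ·   C  
■■■■■■■■                            ┃   │      
■■■■■■■■                            ┃   ·   S  
■■■■■■■■                            ┃          
■■■■■■■■                            ┃   ·      
■■■■■■■■                            ┃   │      
■■■■■■■■                            ┃   ·   · ─
■■■■■■■■                            ┃          
■■■■■■■■                            ┃          
■■■■■■■■                            ┃          
■■■■■■■■                            ┃          
                                    ┃          


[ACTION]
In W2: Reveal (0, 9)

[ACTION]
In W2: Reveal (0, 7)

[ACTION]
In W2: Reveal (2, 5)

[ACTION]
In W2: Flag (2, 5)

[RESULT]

                                               
                                               
                                               
                                               
                                               
                               ┏━━━━━━━━━━━━━━━
                               ┃ CircuitBoard  
━━━━━━━━━━━━━━━━━━━━━━━━━━━━━━━━━━━━┓──────────
inesweeper                          ┃1 2 3 4 5 
────────────────────────────────────┨]  ·   C  
■■■1  11                            ┃   │      
■■■3112■                            ┃   ·   S  
■■■3■■■■                            ┃          
■■■■■■■■                            ┃   ·      
■■■■■■■■                            ┃   │      
■■■■■■■■                            ┃   ·   · ─
■■■■■■■■                            ┃          
■■■■■■■■                            ┃          
■■■■■■■■                            ┃          
■■■■■■■■                            ┃          
                                    ┃          


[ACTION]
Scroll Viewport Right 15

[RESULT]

                                               
                                               
                                               
                                               
                                               
                ┏━━━━━━━━━━━━━━━━━━━━━━━━━━━━━━
                ┃ CircuitBoard                 
━━━━━━━━━━━━━━━━━━━━━┓─────────────────────────
                     ┃1 2 3 4 5 6 7            
─────────────────────┨]  ·   C               L 
                     ┃   │                     
                     ┃   ·   S       ·         
                     ┃               │         
                     ┃   ·           ·         
                     ┃   │                     
                     ┃   ·   · ─ ·             
                     ┃                         
                     ┃                         
                     ┃                         
                     ┃                       · 
                     ┃                       │ 


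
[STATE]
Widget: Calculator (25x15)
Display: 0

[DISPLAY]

                        0
┌───┬───┬───┬───┐        
│ 7 │ 8 │ 9 │ ÷ │        
├───┼───┼───┼───┤        
│ 4 │ 5 │ 6 │ × │        
├───┼───┼───┼───┤        
│ 1 │ 2 │ 3 │ - │        
├───┼───┼───┼───┤        
│ 0 │ . │ = │ + │        
├───┼───┼───┼───┤        
│ C │ MC│ MR│ M+│        
└───┴───┴───┴───┘        
                         
                         
                         


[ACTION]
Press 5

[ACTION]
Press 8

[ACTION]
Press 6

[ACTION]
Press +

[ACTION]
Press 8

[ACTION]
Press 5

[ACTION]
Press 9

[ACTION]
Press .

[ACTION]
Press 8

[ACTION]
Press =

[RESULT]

                   1445.8
┌───┬───┬───┬───┐        
│ 7 │ 8 │ 9 │ ÷ │        
├───┼───┼───┼───┤        
│ 4 │ 5 │ 6 │ × │        
├───┼───┼───┼───┤        
│ 1 │ 2 │ 3 │ - │        
├───┼───┼───┼───┤        
│ 0 │ . │ = │ + │        
├───┼───┼───┼───┤        
│ C │ MC│ MR│ M+│        
└───┴───┴───┴───┘        
                         
                         
                         
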